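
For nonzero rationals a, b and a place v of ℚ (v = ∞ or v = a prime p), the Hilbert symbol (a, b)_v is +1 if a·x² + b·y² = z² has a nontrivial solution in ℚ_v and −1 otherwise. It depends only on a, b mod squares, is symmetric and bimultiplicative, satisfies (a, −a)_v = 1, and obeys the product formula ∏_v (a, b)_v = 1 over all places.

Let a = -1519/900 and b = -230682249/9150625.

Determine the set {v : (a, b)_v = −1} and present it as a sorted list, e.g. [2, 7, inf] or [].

(a, b) ≡ (-31, -161) mod (ℚ^×)²; places V = {2, 3, 5, 7, 11, 19, 23, 31, ∞}.
(a,b)_7: α=2, u≡1; β=3, v≡3 (mod 7); (1|7)=+1, (3|7)=-1; sign (−1)^0·+1^3·-1^2 = +1.
(a,b)_23: α=0, u≡15; β=1, v≡18 (mod 23); (15|23)=-1, (18|23)=+1; sign (−1)^0·-1^1·+1^0 = -1.
(a,b)_5: α=-2, u≡1; β=-4, v≡1 (mod 5); (1|5)=+1, (1|5)=+1; sign (−1)^0·+1^-4·+1^-2 = +1.
(a,b)_31: α=1, u≡13; β=0, v≡18 (mod 31); (13|31)=-1, (18|31)=+1; sign (−1)^0·-1^0·+1^1 = +1.
(a,b)_3: α=-2, u≡2; β=4, v≡1 (mod 3); (2|3)=-1, (1|3)=+1; sign (−1)^0·-1^4·+1^-2 = +1.
(a,b)_2: α=-2, β=0; u≡1, v≡7 (mod 8); ε(u)ε(v)=0·1, αω(v)=-2·0, βω(u)=0·0; sum ≡ 0  ⇒  +1.
(a,b)_∞: sgn(-31)=−, sgn(-161)=−, so -1.
(a,b)_11: α=0, u≡6; β=-4, v≡3 (mod 11); (6|11)=-1, (3|11)=+1; sign (−1)^0·-1^-4·+1^0 = +1.
(a,b)_19: α=0, u≡11; β=2, v≡13 (mod 19); (11|19)=+1, (13|19)=-1; sign (−1)^0·+1^2·-1^0 = +1.
(-31, -161 / ℚ) ramifies at {23, ∞}: a division algebra.

[23, inf]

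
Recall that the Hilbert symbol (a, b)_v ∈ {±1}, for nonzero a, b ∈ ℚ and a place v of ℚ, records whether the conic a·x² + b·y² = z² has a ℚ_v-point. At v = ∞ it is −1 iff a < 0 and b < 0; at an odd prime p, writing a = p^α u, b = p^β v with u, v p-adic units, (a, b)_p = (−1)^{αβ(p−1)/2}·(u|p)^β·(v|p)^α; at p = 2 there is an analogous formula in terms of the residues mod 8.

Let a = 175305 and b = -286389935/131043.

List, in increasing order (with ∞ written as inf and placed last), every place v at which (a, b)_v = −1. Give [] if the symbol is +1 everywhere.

Mod squares: a ≡ 175305, b ≡ -6045. Check v ∈ {∞, 2, 3, 5, 11, 13, 19, 29, 31}.
v=13: a=13^1·(≡4), b=13^3·(≡3) mod 13; (4|13)=+1, (3|13)=+1; (−1)^{1·3·6}·(+1)^3·(+1)^1 = +1.
v=2: v_2(a)=0, v_2(b)=0; units ≡ 1, 3 (mod 8); ε·ε+αω+βω = 0·1+0·1+0·0 ≡ 0  ⇒  (a,b)_2 = +1.
v=19: a=19^0·(≡11), b=19^-2·(≡5) mod 19; (11|19)=+1, (5|19)=+1; (−1)^{0·-2·9}·(+1)^-2·(+1)^0 = +1.
v=3: a=3^1·(≡1), b=3^-1·(≡1) mod 3; (1|3)=+1, (1|3)=+1; (−1)^{1·-1·1}·(+1)^-1·(+1)^1 = -1.
v=29: a=29^1·(≡13), b=29^2·(≡13) mod 29; (13|29)=+1, (13|29)=+1; (−1)^{1·2·14}·(+1)^2·(+1)^1 = +1.
v=31: a=31^1·(≡13), b=31^1·(≡3) mod 31; (13|31)=-1, (3|31)=-1; (−1)^{1·1·15}·(-1)^1·(-1)^1 = -1.
v=11: a=11^0·(≡9), b=11^-2·(≡3) mod 11; (9|11)=+1, (3|11)=+1; (−1)^{0·-2·5}·(+1)^-2·(+1)^0 = +1.
v=∞: 175305 > 0 and -6045 < 0  ⇒  (a,b)_∞ = +1.
v=5: a=5^1·(≡1), b=5^1·(≡1) mod 5; (1|5)=+1, (1|5)=+1; (−1)^{1·1·2}·(+1)^1·(+1)^1 = +1.
(175305, -6045 / ℚ) ramifies at {3, 31}: a division algebra.

[3, 31]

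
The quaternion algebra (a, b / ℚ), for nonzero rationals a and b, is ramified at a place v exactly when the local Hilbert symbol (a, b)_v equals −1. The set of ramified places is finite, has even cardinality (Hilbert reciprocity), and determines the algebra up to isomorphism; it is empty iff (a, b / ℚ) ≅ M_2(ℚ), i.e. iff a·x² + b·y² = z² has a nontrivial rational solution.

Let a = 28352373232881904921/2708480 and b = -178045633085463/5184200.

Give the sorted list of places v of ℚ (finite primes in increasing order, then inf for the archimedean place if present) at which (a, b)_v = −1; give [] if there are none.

[2, 13]

Mod squares: a ≡ 5, b ≡ -286. Check v ∈ {∞, 2, 3, 5, 7, 11, 13, 17, 23, 53}.
v=53: a=53^2·(≡41), b=53^0·(≡8) mod 53; (41|53)=-1, (8|53)=-1; (−1)^{2·0·26}·(-1)^0·(-1)^2 = +1.
v=13: a=13^4·(≡2), b=13^3·(≡9) mod 13; (2|13)=-1, (9|13)=+1; (−1)^{4·3·6}·(-1)^3·(+1)^4 = -1.
v=7: a=7^0·(≡3), b=7^-2·(≡2) mod 7; (3|7)=-1, (2|7)=+1; (−1)^{0·-2·3}·(-1)^-2·(+1)^0 = +1.
v=3: a=3^0·(≡2), b=3^6·(≡2) mod 3; (2|3)=-1, (2|3)=-1; (−1)^{0·6·1}·(-1)^6·(-1)^0 = +1.
v=∞: 5 > 0 and -286 < 0  ⇒  (a,b)_∞ = +1.
v=17: a=17^6·(≡14), b=17^4·(≡11) mod 17; (14|17)=-1, (11|17)=-1; (−1)^{6·4·8}·(-1)^4·(-1)^6 = +1.
v=5: a=5^-1·(≡1), b=5^-2·(≡4) mod 5; (1|5)=+1, (4|5)=+1; (−1)^{-1·-2·2}·(+1)^-2·(+1)^-1 = +1.
v=2: v_2(a)=-10, v_2(b)=-3; units ≡ 5, 1 (mod 8); ε·ε+αω+βω = 0·0+-10·0+-3·1 ≡ 1  ⇒  (a,b)_2 = -1.
v=23: a=23^-2·(≡7), b=23^-2·(≡4) mod 23; (7|23)=-1, (4|23)=+1; (−1)^{-2·-2·11}·(-1)^-2·(+1)^-2 = +1.
v=11: a=11^4·(≡9), b=11^3·(≡7) mod 11; (9|11)=+1, (7|11)=-1; (−1)^{4·3·5}·(+1)^3·(-1)^4 = +1.
(5, -286 / ℚ) ramifies at {2, 13}: a division algebra.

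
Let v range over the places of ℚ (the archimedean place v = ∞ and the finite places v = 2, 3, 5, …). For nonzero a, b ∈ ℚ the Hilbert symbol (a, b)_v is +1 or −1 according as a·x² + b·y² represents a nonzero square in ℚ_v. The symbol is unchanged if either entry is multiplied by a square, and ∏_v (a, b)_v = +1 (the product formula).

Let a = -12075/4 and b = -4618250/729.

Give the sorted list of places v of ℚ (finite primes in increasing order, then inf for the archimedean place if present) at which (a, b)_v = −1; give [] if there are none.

Mod squares: a ≡ -483, b ≡ -3770. Check v ∈ {∞, 2, 3, 5, 7, 13, 23, 29}.
v=29: a=29^0·(≡19), b=29^1·(≡19) mod 29; (19|29)=-1, (19|29)=-1; (−1)^{0·1·14}·(-1)^1·(-1)^0 = -1.
v=23: a=23^1·(≡1), b=23^0·(≡18) mod 23; (1|23)=+1, (18|23)=+1; (−1)^{1·0·11}·(+1)^0·(+1)^1 = +1.
v=2: v_2(a)=-2, v_2(b)=1; units ≡ 5, 3 (mod 8); ε·ε+αω+βω = 0·1+-2·1+1·1 ≡ 1  ⇒  (a,b)_2 = -1.
v=3: a=3^1·(≡1), b=3^-6·(≡1) mod 3; (1|3)=+1, (1|3)=+1; (−1)^{1·-6·1}·(+1)^-6·(+1)^1 = +1.
v=∞: -483 < 0 and -3770 < 0  ⇒  (a,b)_∞ = -1.
v=5: a=5^2·(≡3), b=5^3·(≡1) mod 5; (3|5)=-1, (1|5)=+1; (−1)^{2·3·2}·(-1)^3·(+1)^2 = -1.
v=7: a=7^1·(≡1), b=7^2·(≡5) mod 7; (1|7)=+1, (5|7)=-1; (−1)^{1·2·3}·(+1)^2·(-1)^1 = -1.
v=13: a=13^0·(≡7), b=13^1·(≡1) mod 13; (7|13)=-1, (1|13)=+1; (−1)^{0·1·6}·(-1)^1·(+1)^0 = -1.
|Ram(-483, -3770)| = 6, even; anisotropic at {2, 5, 7, 13, 29, ∞}.

[2, 5, 7, 13, 29, inf]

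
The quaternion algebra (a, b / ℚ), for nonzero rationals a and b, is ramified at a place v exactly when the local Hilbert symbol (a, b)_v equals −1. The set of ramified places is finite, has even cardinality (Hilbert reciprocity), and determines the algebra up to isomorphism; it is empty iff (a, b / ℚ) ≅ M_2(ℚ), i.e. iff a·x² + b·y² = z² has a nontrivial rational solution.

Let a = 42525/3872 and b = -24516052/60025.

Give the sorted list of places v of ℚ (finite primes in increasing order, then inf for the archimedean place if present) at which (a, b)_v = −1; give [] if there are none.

[2, 3, 7, 37]

Mod squares: a ≡ 42, b ≡ -37. Check v ∈ {∞, 2, 3, 5, 7, 11, 37}.
v=2: v_2(a)=-5, v_2(b)=2; units ≡ 5, 3 (mod 8); ε·ε+αω+βω = 0·1+-5·1+2·1 ≡ 1  ⇒  (a,b)_2 = -1.
v=7: a=7^1·(≡6), b=7^-4·(≡5) mod 7; (6|7)=-1, (5|7)=-1; (−1)^{1·-4·3}·(-1)^-4·(-1)^1 = -1.
v=3: a=3^5·(≡2), b=3^0·(≡2) mod 3; (2|3)=-1, (2|3)=-1; (−1)^{5·0·1}·(-1)^0·(-1)^5 = -1.
v=∞: 42 > 0 and -37 < 0  ⇒  (a,b)_∞ = +1.
v=11: a=11^-2·(≡1), b=11^2·(≡7) mod 11; (1|11)=+1, (7|11)=-1; (−1)^{-2·2·5}·(+1)^2·(-1)^-2 = +1.
v=5: a=5^2·(≡3), b=5^-2·(≡3) mod 5; (3|5)=-1, (3|5)=-1; (−1)^{2·-2·2}·(-1)^-2·(-1)^2 = +1.
v=37: a=37^0·(≡19), b=37^3·(≡30) mod 37; (19|37)=-1, (30|37)=+1; (−1)^{0·3·18}·(-1)^3·(+1)^0 = -1.
Ram(42, -37) = {2, 3, 7, 37}; no ℚ_2-point on the conic.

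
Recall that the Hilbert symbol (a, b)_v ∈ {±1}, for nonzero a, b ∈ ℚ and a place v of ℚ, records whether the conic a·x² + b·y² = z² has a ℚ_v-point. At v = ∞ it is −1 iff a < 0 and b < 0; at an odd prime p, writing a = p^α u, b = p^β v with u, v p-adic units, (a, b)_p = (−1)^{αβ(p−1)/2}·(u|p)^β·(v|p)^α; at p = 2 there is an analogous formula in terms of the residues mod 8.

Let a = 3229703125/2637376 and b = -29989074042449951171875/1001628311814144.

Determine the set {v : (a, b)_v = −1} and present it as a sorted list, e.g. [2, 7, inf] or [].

(a, b) ≡ (206701, -115) mod (ℚ^×)²; places V = {2, 3, 5, 7, 11, 19, 23, 29, 43, ∞}.
(a,b)_23: α=1, u≡19; β=3, v≡4 (mod 23); (19|23)=-1, (4|23)=+1; sign (−1)^1·-1^3·+1^1 = +1.
(a,b)_43: α=1, u≡2; β=2, v≡36 (mod 43); (2|43)=-1, (36|43)=+1; sign (−1)^0·-1^2·+1^1 = +1.
(a,b)_29: α=-2, u≡2; β=-4, v≡16 (mod 29); (2|29)=-1, (16|29)=+1; sign (−1)^0·-1^-4·+1^-2 = +1.
(a,b)_3: α=0, u≡1; β=-2, v≡2 (mod 3); (1|3)=+1, (2|3)=-1; sign (−1)^0·+1^-2·-1^0 = +1.
(a,b)_2: α=-6, β=-16; u≡5, v≡5 (mod 8); ε(u)ε(v)=0·0, αω(v)=-6·1, βω(u)=-16·1; sum ≡ 0  ⇒  +1.
(a,b)_19: α=1, u≡4; β=2, v≡12 (mod 19); (4|19)=+1, (12|19)=-1; sign (−1)^0·+1^2·-1^1 = -1.
(a,b)_11: α=1, u≡3; β=2, v≡8 (mod 11); (3|11)=+1, (8|11)=-1; sign (−1)^0·+1^2·-1^1 = -1.
(a,b)_7: α=-2, u≡5; β=-4, v≡2 (mod 7); (5|7)=-1, (2|7)=+1; sign (−1)^0·-1^-4·+1^-2 = +1.
(a,b)_5: α=6, u≡1; β=15, v≡3 (mod 5); (1|5)=+1, (3|5)=-1; sign (−1)^0·+1^15·-1^6 = +1.
(a,b)_∞: sgn(206701)=+, sgn(-115)=−, so +1.
|Ram(206701, -115)| = 2, even; anisotropic at {11, 19}.

[11, 19]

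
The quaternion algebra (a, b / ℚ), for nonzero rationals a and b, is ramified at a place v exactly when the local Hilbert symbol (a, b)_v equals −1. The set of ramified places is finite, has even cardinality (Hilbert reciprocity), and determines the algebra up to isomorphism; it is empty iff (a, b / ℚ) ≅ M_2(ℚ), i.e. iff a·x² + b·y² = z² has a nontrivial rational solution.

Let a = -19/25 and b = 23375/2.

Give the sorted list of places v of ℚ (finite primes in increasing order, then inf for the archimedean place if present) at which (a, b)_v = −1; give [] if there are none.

(a, b) ≡ (-19, 1870) mod (ℚ^×)²; places V = {2, 5, 11, 17, 19, ∞}.
(a,b)_2: α=0, β=-1; u≡5, v≡7 (mod 8); ε(u)ε(v)=0·1, αω(v)=0·0, βω(u)=-1·1; sum ≡ 1  ⇒  -1.
(a,b)_∞: sgn(-19)=−, sgn(1870)=+, so +1.
(a,b)_11: α=0, u≡1; β=1, v≡1 (mod 11); (1|11)=+1, (1|11)=+1; sign (−1)^0·+1^1·+1^0 = +1.
(a,b)_19: α=1, u≡3; β=0, v≡12 (mod 19); (3|19)=-1, (12|19)=-1; sign (−1)^0·-1^0·-1^1 = -1.
(a,b)_5: α=-2, u≡1; β=3, v≡1 (mod 5); (1|5)=+1, (1|5)=+1; sign (−1)^0·+1^3·+1^-2 = +1.
(a,b)_17: α=0, u≡4; β=1, v≡16 (mod 17); (4|17)=+1, (16|17)=+1; sign (−1)^0·+1^1·+1^0 = +1.
(-19, 1870 / ℚ) ramifies at {2, 19}: a division algebra.

[2, 19]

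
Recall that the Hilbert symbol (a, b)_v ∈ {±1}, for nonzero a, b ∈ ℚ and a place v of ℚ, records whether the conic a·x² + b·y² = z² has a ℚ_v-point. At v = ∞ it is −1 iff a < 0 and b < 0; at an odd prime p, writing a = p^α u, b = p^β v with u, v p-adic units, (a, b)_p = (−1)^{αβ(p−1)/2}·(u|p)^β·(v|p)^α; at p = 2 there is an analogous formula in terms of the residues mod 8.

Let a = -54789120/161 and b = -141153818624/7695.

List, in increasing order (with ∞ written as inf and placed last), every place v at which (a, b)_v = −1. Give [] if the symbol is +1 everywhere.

[2, 19, 41, inf]

(a, b) ≡ (-957145, -1581370) mod (ℚ^×)²; places V = {2, 3, 5, 7, 13, 19, 23, 29, 41, ∞}.
(a,b)_5: α=1, u≡1; β=-1, v≡4 (mod 5); (1|5)=+1, (4|5)=+1; sign (−1)^0·+1^-1·+1^1 = +1.
(a,b)_29: α=1, u≡8; β=1, v≡11 (mod 29); (8|29)=-1, (11|29)=-1; sign (−1)^0·-1^1·-1^1 = +1.
(a,b)_7: α=-1, u≡3; β=3, v≡2 (mod 7); (3|7)=-1, (2|7)=+1; sign (−1)^1·-1^3·+1^-1 = +1.
(a,b)_13: α=0, u≡6; β=2, v≡2 (mod 13); (6|13)=-1, (2|13)=-1; sign (−1)^0·-1^2·-1^0 = +1.
(a,b)_∞: sgn(-957145)=−, sgn(-1581370)=−, so -1.
(a,b)_2: α=10, β=11; u≡7, v≡3 (mod 8); ε(u)ε(v)=1·1, αω(v)=10·1, βω(u)=11·0; sum ≡ 1  ⇒  -1.
(a,b)_3: α=2, u≡2; β=-4, v≡2 (mod 3); (2|3)=-1, (2|3)=-1; sign (−1)^0·-1^-4·-1^2 = +1.
(a,b)_41: α=1, u≡16; β=1, v≡6 (mod 41); (16|41)=+1, (6|41)=-1; sign (−1)^0·+1^1·-1^1 = -1.
(a,b)_23: α=-1, u≡11; β=0, v≡2 (mod 23); (11|23)=-1, (2|23)=+1; sign (−1)^0·-1^0·+1^-1 = +1.
(a,b)_19: α=0, u≡15; β=-1, v≡17 (mod 19); (15|19)=-1, (17|19)=+1; sign (−1)^0·-1^-1·+1^0 = -1.
|Ram(-957145, -1581370)| = 4, even; anisotropic at {2, 19, 41, ∞}.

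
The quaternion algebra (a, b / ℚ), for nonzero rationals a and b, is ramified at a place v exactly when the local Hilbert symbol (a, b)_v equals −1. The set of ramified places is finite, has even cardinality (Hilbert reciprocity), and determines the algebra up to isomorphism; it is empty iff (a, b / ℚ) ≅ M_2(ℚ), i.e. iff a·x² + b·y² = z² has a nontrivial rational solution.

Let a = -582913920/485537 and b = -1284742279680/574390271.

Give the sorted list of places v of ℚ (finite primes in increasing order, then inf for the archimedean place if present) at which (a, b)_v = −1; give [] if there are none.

(a, b) ≡ (-510, -1967070) mod (ℚ^×)²; places V = {2, 3, 5, 7, 13, 17, 19, 29, ∞}.
(a,b)_5: α=1, u≡3; β=1, v≡4 (mod 5); (3|5)=-1, (4|5)=+1; sign (−1)^0·-1^1·+1^1 = -1.
(a,b)_3: α=1, u≡1; β=1, v≡2 (mod 3); (1|3)=+1, (2|3)=-1; sign (−1)^1·+1^1·-1^1 = +1.
(a,b)_7: α=0, u≡2; β=-1, v≡5 (mod 7); (2|7)=+1, (5|7)=-1; sign (−1)^0·+1^-1·-1^0 = +1.
(a,b)_2: α=7, β=9; u≡1, v≡1 (mod 8); ε(u)ε(v)=0·0, αω(v)=7·0, βω(u)=9·0; sum ≡ 0  ⇒  +1.
(a,b)_17: α=-1, u≡15; β=-1, v≡8 (mod 17); (15|17)=+1, (8|17)=+1; sign (−1)^0·+1^-1·+1^-1 = +1.
(a,b)_29: α=2, u≡2; β=3, v≡23 (mod 29); (2|29)=-1, (23|29)=+1; sign (−1)^0·-1^3·+1^2 = -1.
(a,b)_∞: sgn(-510)=−, sgn(-1967070)=−, so -1.
(a,b)_19: α=2, u≡3; β=3, v≡5 (mod 19); (3|19)=-1, (5|19)=+1; sign (−1)^0·-1^3·+1^2 = -1.
(a,b)_13: α=-4, u≡12; β=-6, v≡12 (mod 13); (12|13)=+1, (12|13)=+1; sign (−1)^0·+1^-6·+1^-4 = +1.
|Ram(-510, -1967070)| = 4, even; anisotropic at {5, 19, 29, ∞}.

[5, 19, 29, inf]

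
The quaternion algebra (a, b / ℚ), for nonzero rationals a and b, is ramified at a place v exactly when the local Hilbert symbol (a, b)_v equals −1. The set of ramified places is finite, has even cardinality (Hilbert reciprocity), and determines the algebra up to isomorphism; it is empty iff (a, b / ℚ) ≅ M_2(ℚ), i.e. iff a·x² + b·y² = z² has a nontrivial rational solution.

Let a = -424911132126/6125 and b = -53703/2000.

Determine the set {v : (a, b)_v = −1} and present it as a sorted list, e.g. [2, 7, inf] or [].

[2, 5, 13, inf]

Mod squares: a ≡ -6630, b ≡ -3315. Check v ∈ {∞, 2, 3, 5, 7, 13, 17}.
v=5: a=5^-3·(≡1), b=5^-3·(≡2) mod 5; (1|5)=+1, (2|5)=-1; (−1)^{-3·-3·2}·(+1)^-3·(-1)^-3 = -1.
v=2: v_2(a)=1, v_2(b)=-4; units ≡ 5, 5 (mod 8); ε·ε+αω+βω = 0·0+1·1+-4·1 ≡ 1  ⇒  (a,b)_2 = -1.
v=7: a=7^-2·(≡5), b=7^0·(≡3) mod 7; (5|7)=-1, (3|7)=-1; (−1)^{-2·0·3}·(-1)^0·(-1)^-2 = +1.
v=17: a=17^3·(≡15), b=17^1·(≡8) mod 17; (15|17)=+1, (8|17)=+1; (−1)^{3·1·8}·(+1)^1·(+1)^3 = +1.
v=13: a=13^3·(≡1), b=13^1·(≡5) mod 13; (1|13)=+1, (5|13)=-1; (−1)^{3·1·6}·(+1)^1·(-1)^3 = -1.
v=3: a=3^9·(≡1), b=3^5·(≡2) mod 3; (1|3)=+1, (2|3)=-1; (−1)^{9·5·1}·(+1)^5·(-1)^9 = +1.
v=∞: -6630 < 0 and -3315 < 0  ⇒  (a,b)_∞ = -1.
|Ram(-6630, -3315)| = 4, even; anisotropic at {2, 5, 13, ∞}.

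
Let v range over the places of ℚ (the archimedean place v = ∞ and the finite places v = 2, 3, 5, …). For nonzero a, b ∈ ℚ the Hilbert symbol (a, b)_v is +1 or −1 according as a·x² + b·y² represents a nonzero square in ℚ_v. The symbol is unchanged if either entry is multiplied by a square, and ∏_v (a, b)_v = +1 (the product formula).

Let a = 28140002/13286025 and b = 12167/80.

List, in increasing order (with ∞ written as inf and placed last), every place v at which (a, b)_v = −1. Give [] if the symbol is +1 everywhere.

[2, 5]

(a, b) ≡ (2, 115) mod (ℚ^×)²; places V = {2, 3, 5, 11, 23, 31, ∞}.
(a,b)_23: α=0, u≡9; β=3, v≡21 (mod 23); (9|23)=+1, (21|23)=-1; sign (−1)^0·+1^3·-1^0 = +1.
(a,b)_5: α=-2, u≡2; β=-1, v≡2 (mod 5); (2|5)=-1, (2|5)=-1; sign (−1)^0·-1^-1·-1^-2 = -1.
(a,b)_∞: sgn(2)=+, sgn(115)=+, so +1.
(a,b)_3: α=-12, u≡2; β=0, v≡1 (mod 3); (2|3)=-1, (1|3)=+1; sign (−1)^0·-1^0·+1^-12 = +1.
(a,b)_31: α=2, u≡19; β=0, v≡6 (mod 31); (19|31)=+1, (6|31)=-1; sign (−1)^0·+1^0·-1^2 = +1.
(a,b)_2: α=1, β=-4; u≡1, v≡3 (mod 8); ε(u)ε(v)=0·1, αω(v)=1·1, βω(u)=-4·0; sum ≡ 1  ⇒  -1.
(a,b)_11: α=4, u≡6; β=0, v≡4 (mod 11); (6|11)=-1, (4|11)=+1; sign (−1)^0·-1^0·+1^4 = +1.
(2, 115 / ℚ) ramifies at {2, 5}: a division algebra.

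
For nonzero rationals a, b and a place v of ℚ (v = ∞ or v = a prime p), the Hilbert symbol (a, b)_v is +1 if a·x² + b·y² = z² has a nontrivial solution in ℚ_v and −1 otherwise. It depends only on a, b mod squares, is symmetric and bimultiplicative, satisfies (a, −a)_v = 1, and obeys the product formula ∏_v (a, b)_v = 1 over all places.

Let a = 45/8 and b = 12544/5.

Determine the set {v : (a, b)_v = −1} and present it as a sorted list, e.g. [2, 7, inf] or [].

[2, 5]

Mod squares: a ≡ 10, b ≡ 5. Check v ∈ {∞, 2, 3, 5, 7}.
v=3: a=3^2·(≡1), b=3^0·(≡2) mod 3; (1|3)=+1, (2|3)=-1; (−1)^{2·0·1}·(+1)^0·(-1)^2 = +1.
v=∞: 10 > 0 and 5 > 0  ⇒  (a,b)_∞ = +1.
v=7: a=7^0·(≡3), b=7^2·(≡5) mod 7; (3|7)=-1, (5|7)=-1; (−1)^{0·2·3}·(-1)^2·(-1)^0 = +1.
v=2: v_2(a)=-3, v_2(b)=8; units ≡ 5, 5 (mod 8); ε·ε+αω+βω = 0·0+-3·1+8·1 ≡ 1  ⇒  (a,b)_2 = -1.
v=5: a=5^1·(≡3), b=5^-1·(≡4) mod 5; (3|5)=-1, (4|5)=+1; (−1)^{1·-1·2}·(-1)^-1·(+1)^1 = -1.
|Ram(10, 5)| = 2, even; anisotropic at {2, 5}.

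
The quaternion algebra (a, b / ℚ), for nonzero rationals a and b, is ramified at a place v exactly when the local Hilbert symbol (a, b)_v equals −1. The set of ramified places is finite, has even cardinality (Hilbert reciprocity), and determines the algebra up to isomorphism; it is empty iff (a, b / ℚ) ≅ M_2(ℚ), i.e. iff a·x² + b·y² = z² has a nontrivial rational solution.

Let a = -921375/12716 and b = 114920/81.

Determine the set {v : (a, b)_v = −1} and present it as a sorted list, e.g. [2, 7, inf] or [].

[2, 17]

(a, b) ≡ (-5005, 170) mod (ℚ^×)²; places V = {2, 3, 5, 7, 11, 13, 17, ∞}.
(a,b)_∞: sgn(-5005)=−, sgn(170)=+, so +1.
(a,b)_17: α=-2, u≡11; β=1, v≡10 (mod 17); (11|17)=-1, (10|17)=-1; sign (−1)^0·-1^1·-1^-2 = -1.
(a,b)_2: α=-2, β=3; u≡3, v≡5 (mod 8); ε(u)ε(v)=1·0, αω(v)=-2·1, βω(u)=3·1; sum ≡ 1  ⇒  -1.
(a,b)_11: α=-1, u≡7; β=0, v≡9 (mod 11); (7|11)=-1, (9|11)=+1; sign (−1)^0·-1^0·+1^-1 = +1.
(a,b)_7: α=1, u≡6; β=0, v≡2 (mod 7); (6|7)=-1, (2|7)=+1; sign (−1)^0·-1^0·+1^1 = +1.
(a,b)_5: α=3, u≡4; β=1, v≡4 (mod 5); (4|5)=+1, (4|5)=+1; sign (−1)^0·+1^1·+1^3 = +1.
(a,b)_13: α=1, u≡7; β=2, v≡10 (mod 13); (7|13)=-1, (10|13)=+1; sign (−1)^0·-1^2·+1^1 = +1.
(a,b)_3: α=4, u≡2; β=-4, v≡2 (mod 3); (2|3)=-1, (2|3)=-1; sign (−1)^0·-1^-4·-1^4 = +1.
Ram(-5005, 170) = {2, 17}; no ℚ_2-point on the conic.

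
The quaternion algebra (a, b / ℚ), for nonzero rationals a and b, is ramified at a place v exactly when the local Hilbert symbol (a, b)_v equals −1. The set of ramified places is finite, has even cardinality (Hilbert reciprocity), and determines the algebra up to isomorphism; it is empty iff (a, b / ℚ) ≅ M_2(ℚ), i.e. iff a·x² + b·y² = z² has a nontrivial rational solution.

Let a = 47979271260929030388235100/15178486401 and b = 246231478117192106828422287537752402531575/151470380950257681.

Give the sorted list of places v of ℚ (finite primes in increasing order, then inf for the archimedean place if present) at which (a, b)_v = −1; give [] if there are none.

[2, 11]

Mod squares: a ≡ 1271, b ≡ 873103. Check v ∈ {∞, 2, 3, 5, 7, 11, 13, 17, 23, 29, 31, 41}.
v=11: a=11^4·(≡10), b=11^7·(≡2) mod 11; (10|11)=-1, (2|11)=-1; (−1)^{4·7·5}·(-1)^7·(-1)^4 = -1.
v=23: a=23^2·(≡9), b=23^5·(≡11) mod 23; (9|23)=+1, (11|23)=-1; (−1)^{2·5·11}·(+1)^5·(-1)^2 = +1.
v=2: v_2(a)=2, v_2(b)=0; units ≡ 7, 7 (mod 8); ε·ε+αω+βω = 1·1+2·0+0·0 ≡ 1  ⇒  (a,b)_2 = -1.
v=∞: 1271 > 0 and 873103 > 0  ⇒  (a,b)_∞ = +1.
v=3: a=3^-12·(≡2), b=3^-22·(≡1) mod 3; (2|3)=-1, (1|3)=+1; (−1)^{-12·-22·1}·(-1)^-22·(+1)^-12 = +1.
v=29: a=29^2·(≡7), b=29^3·(≡4) mod 29; (7|29)=+1, (4|29)=+1; (−1)^{2·3·14}·(+1)^3·(+1)^2 = +1.
v=5: a=5^2·(≡4), b=5^2·(≡3) mod 5; (4|5)=+1, (3|5)=-1; (−1)^{2·2·2}·(+1)^2·(-1)^2 = +1.
v=41: a=41^1·(≡37), b=41^2·(≡33) mod 41; (37|41)=+1, (33|41)=+1; (−1)^{1·2·20}·(+1)^2·(+1)^1 = +1.
v=17: a=17^6·(≡2), b=17^9·(≡2) mod 17; (2|17)=+1, (2|17)=+1; (−1)^{6·9·8}·(+1)^9·(+1)^6 = +1.
v=7: a=7^4·(≡2), b=7^5·(≡3) mod 7; (2|7)=+1, (3|7)=-1; (−1)^{4·5·3}·(+1)^5·(-1)^4 = +1.
v=13: a=13^-4·(≡10), b=13^-6·(≡4) mod 13; (10|13)=+1, (4|13)=+1; (−1)^{-4·-6·6}·(+1)^-6·(+1)^-4 = +1.
v=31: a=31^1·(≡19), b=31^2·(≡18) mod 31; (19|31)=+1, (18|31)=+1; (−1)^{1·2·15}·(+1)^2·(+1)^1 = +1.
Ram(1271, 873103) = {2, 11}; no ℚ_2-point on the conic.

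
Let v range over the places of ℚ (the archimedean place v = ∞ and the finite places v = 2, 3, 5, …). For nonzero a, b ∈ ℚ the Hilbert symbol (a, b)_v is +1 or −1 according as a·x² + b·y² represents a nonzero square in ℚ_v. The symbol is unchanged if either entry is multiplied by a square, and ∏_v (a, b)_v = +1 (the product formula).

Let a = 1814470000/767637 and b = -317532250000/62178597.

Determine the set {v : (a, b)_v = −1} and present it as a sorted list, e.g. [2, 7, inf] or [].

Mod squares: a ≡ 91, b ≡ -13. Check v ∈ {∞, 2, 3, 5, 7, 13, 23}.
v=∞: 91 > 0 and -13 < 0  ⇒  (a,b)_∞ = +1.
v=3: a=3^-10·(≡1), b=3^-14·(≡2) mod 3; (1|3)=+1, (2|3)=-1; (−1)^{-10·-14·1}·(+1)^-14·(-1)^-10 = +1.
v=2: v_2(a)=4, v_2(b)=4; units ≡ 3, 3 (mod 8); ε·ε+αω+βω = 1·1+4·1+4·1 ≡ 1  ⇒  (a,b)_2 = -1.
v=7: a=7^3·(≡3), b=7^4·(≡4) mod 7; (3|7)=-1, (4|7)=+1; (−1)^{3·4·3}·(-1)^4·(+1)^3 = +1.
v=5: a=5^4·(≡1), b=5^6·(≡3) mod 5; (1|5)=+1, (3|5)=-1; (−1)^{4·6·2}·(+1)^6·(-1)^4 = +1.
v=23: a=23^2·(≡20), b=23^2·(≡15) mod 23; (20|23)=-1, (15|23)=-1; (−1)^{2·2·11}·(-1)^2·(-1)^2 = +1.
v=13: a=13^-1·(≡6), b=13^-1·(≡1) mod 13; (6|13)=-1, (1|13)=+1; (−1)^{-1·-1·6}·(-1)^-1·(+1)^-1 = -1.
|Ram(91, -13)| = 2, even; anisotropic at {2, 13}.

[2, 13]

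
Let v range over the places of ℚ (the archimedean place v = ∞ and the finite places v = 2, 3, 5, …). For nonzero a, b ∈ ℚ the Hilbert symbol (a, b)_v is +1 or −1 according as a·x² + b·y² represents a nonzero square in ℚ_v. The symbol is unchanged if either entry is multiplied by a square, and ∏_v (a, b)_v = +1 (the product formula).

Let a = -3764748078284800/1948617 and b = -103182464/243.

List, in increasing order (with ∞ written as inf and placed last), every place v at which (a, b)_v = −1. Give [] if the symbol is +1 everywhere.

[2, 3, 7, 11, 29, inf]

(a, b) ≡ (-36366, -13398) mod (ℚ^×)²; places V = {2, 3, 5, 7, 11, 19, 29, ∞}.
(a,b)_3: α=-11, u≡1; β=-5, v≡1 (mod 3); (1|3)=+1, (1|3)=+1; sign (−1)^1·+1^-5·+1^-11 = -1.
(a,b)_19: α=5, u≡6; β=2, v≡16 (mod 19); (6|19)=+1, (16|19)=+1; sign (−1)^0·+1^2·+1^5 = +1.
(a,b)_11: α=-1, u≡3; β=1, v≡4 (mod 11); (3|11)=+1, (4|11)=+1; sign (−1)^1·+1^1·+1^-1 = -1.
(a,b)_5: α=2, u≡4; β=0, v≡2 (mod 5); (4|5)=+1, (2|5)=-1; sign (−1)^0·+1^0·-1^2 = +1.
(a,b)_7: α=0, u≡5; β=1, v≡2 (mod 7); (5|7)=-1, (2|7)=+1; sign (−1)^0·-1^1·+1^0 = -1.
(a,b)_∞: sgn(-36366)=−, sgn(-13398)=−, so -1.
(a,b)_29: α=1, u≡25; β=1, v≡10 (mod 29); (25|29)=+1, (10|29)=-1; sign (−1)^0·+1^1·-1^1 = -1.
(a,b)_2: α=21, β=7; u≡1, v≡5 (mod 8); ε(u)ε(v)=0·0, αω(v)=21·1, βω(u)=7·0; sum ≡ 1  ⇒  -1.
(-36366, -13398 / ℚ) ramifies at {2, 3, 7, 11, 29, ∞}: a division algebra.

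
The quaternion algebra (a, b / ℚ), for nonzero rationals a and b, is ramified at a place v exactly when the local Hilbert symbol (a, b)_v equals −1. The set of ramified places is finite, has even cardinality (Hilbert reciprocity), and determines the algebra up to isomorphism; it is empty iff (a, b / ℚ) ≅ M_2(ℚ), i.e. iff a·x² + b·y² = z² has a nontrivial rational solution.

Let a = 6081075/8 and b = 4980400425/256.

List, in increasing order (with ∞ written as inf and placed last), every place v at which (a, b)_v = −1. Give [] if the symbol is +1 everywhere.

[7, 13]

(a, b) ≡ (6006, 33) mod (ℚ^×)²; places V = {2, 3, 5, 7, 11, 13, ∞}.
(a,b)_∞: sgn(6006)=+, sgn(33)=+, so +1.
(a,b)_13: α=1, u≡6; β=2, v≡11 (mod 13); (6|13)=-1, (11|13)=-1; sign (−1)^0·-1^2·-1^1 = -1.
(a,b)_7: α=1, u≡4; β=2, v≡5 (mod 7); (4|7)=+1, (5|7)=-1; sign (−1)^0·+1^2·-1^1 = -1.
(a,b)_5: α=2, u≡1; β=2, v≡2 (mod 5); (1|5)=+1, (2|5)=-1; sign (−1)^0·+1^2·-1^2 = +1.
(a,b)_11: α=1, u≡8; β=1, v≡4 (mod 11); (8|11)=-1, (4|11)=+1; sign (−1)^1·-1^1·+1^1 = +1.
(a,b)_3: α=5, u≡1; β=7, v≡2 (mod 3); (1|3)=+1, (2|3)=-1; sign (−1)^1·+1^7·-1^5 = +1.
(a,b)_2: α=-3, β=-8; u≡3, v≡1 (mod 8); ε(u)ε(v)=1·0, αω(v)=-3·0, βω(u)=-8·1; sum ≡ 0  ⇒  +1.
(6006, 33 / ℚ) ramifies at {7, 13}: a division algebra.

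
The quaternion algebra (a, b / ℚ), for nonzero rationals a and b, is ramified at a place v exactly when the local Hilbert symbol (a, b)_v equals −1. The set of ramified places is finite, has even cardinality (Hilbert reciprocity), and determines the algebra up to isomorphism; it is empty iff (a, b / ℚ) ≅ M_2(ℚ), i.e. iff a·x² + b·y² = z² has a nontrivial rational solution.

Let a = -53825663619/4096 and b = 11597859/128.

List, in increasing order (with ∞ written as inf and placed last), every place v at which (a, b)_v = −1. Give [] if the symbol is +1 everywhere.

Mod squares: a ≡ -51, b ≡ 182. Check v ∈ {∞, 2, 3, 7, 13, 17}.
v=7: a=7^4·(≡6), b=7^3·(≡5) mod 7; (6|7)=-1, (5|7)=-1; (−1)^{4·3·3}·(-1)^3·(-1)^4 = -1.
v=13: a=13^2·(≡9), b=13^1·(≡4) mod 13; (9|13)=+1, (4|13)=+1; (−1)^{2·1·6}·(+1)^1·(+1)^2 = +1.
v=17: a=17^3·(≡11), b=17^2·(≡5) mod 17; (11|17)=-1, (5|17)=-1; (−1)^{3·2·8}·(-1)^2·(-1)^3 = -1.
v=2: v_2(a)=-12, v_2(b)=-7; units ≡ 5, 3 (mod 8); ε·ε+αω+βω = 0·1+-12·1+-7·1 ≡ 1  ⇒  (a,b)_2 = -1.
v=3: a=3^3·(≡1), b=3^2·(≡2) mod 3; (1|3)=+1, (2|3)=-1; (−1)^{3·2·1}·(+1)^2·(-1)^3 = -1.
v=∞: -51 < 0 and 182 > 0  ⇒  (a,b)_∞ = +1.
(-51, 182 / ℚ) ramifies at {2, 3, 7, 17}: a division algebra.

[2, 3, 7, 17]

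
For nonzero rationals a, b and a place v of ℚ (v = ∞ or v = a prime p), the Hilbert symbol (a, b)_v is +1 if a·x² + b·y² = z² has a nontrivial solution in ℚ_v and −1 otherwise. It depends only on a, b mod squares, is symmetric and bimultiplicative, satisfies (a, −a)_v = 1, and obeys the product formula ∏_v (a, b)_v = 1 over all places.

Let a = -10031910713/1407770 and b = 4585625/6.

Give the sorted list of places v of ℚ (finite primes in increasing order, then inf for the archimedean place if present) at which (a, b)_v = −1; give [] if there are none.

Mod squares: a ≡ -121210, b ≡ 44022. Check v ∈ {∞, 2, 3, 5, 7, 11, 13, 17, 23, 29, 31}.
v=17: a=17^-1·(≡12), b=17^0·(≡16) mod 17; (12|17)=-1, (16|17)=+1; (−1)^{-1·0·8}·(-1)^0·(+1)^-1 = +1.
v=29: a=29^0·(≡3), b=29^1·(≡27) mod 29; (3|29)=-1, (27|29)=-1; (−1)^{0·1·14}·(-1)^1·(-1)^0 = -1.
v=2: v_2(a)=-1, v_2(b)=-1; units ≡ 3, 3 (mod 8); ε·ε+αω+βω = 1·1+-1·1+-1·1 ≡ 1  ⇒  (a,b)_2 = -1.
v=5: a=5^-1·(≡3), b=5^4·(≡2) mod 5; (3|5)=-1, (2|5)=-1; (−1)^{-1·4·2}·(-1)^4·(-1)^-1 = -1.
v=11: a=11^4·(≡8), b=11^1·(≡5) mod 11; (8|11)=-1, (5|11)=+1; (−1)^{4·1·5}·(-1)^1·(+1)^4 = -1.
v=31: a=31^3·(≡26), b=31^0·(≡2) mod 31; (26|31)=-1, (2|31)=+1; (−1)^{3·0·15}·(-1)^0·(+1)^3 = +1.
v=23: a=23^1·(≡22), b=23^1·(≡21) mod 23; (22|23)=-1, (21|23)=-1; (−1)^{1·1·11}·(-1)^1·(-1)^1 = -1.
v=∞: -121210 < 0 and 44022 > 0  ⇒  (a,b)_∞ = +1.
v=13: a=13^-2·(≡2), b=13^0·(≡3) mod 13; (2|13)=-1, (3|13)=+1; (−1)^{-2·0·6}·(-1)^0·(+1)^-2 = +1.
v=3: a=3^0·(≡2), b=3^-1·(≡1) mod 3; (2|3)=-1, (1|3)=+1; (−1)^{0·-1·1}·(-1)^-1·(+1)^0 = -1.
v=7: a=7^-2·(≡4), b=7^0·(≡5) mod 7; (4|7)=+1, (5|7)=-1; (−1)^{-2·0·3}·(+1)^0·(-1)^-2 = +1.
Ram(-121210, 44022) = {2, 3, 5, 11, 23, 29}; no ℚ_2-point on the conic.

[2, 3, 5, 11, 23, 29]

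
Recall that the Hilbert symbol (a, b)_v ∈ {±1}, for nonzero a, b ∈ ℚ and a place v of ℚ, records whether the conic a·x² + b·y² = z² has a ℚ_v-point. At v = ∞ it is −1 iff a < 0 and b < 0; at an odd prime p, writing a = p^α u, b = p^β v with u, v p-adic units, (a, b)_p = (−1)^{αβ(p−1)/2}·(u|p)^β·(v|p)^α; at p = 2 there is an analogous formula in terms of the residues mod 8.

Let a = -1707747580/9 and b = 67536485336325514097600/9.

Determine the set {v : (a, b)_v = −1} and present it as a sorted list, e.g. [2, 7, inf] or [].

(a, b) ≡ (-426936895, 283679) mod (ℚ^×)²; places V = {2, 3, 5, 7, 11, 17, 37, 41, 43, ∞}.
(a,b)_∞: sgn(-426936895)=−, sgn(283679)=+, so +1.
(a,b)_5: α=1, u≡1; β=2, v≡1 (mod 5); (1|5)=+1, (1|5)=+1; sign (−1)^0·+1^2·+1^1 = +1.
(a,b)_3: α=-2, u≡2; β=-2, v≡2 (mod 3); (2|3)=-1, (2|3)=-1; sign (−1)^0·-1^-2·-1^-2 = +1.
(a,b)_43: α=1, u≡38; β=2, v≡39 (mod 43); (38|43)=+1, (39|43)=-1; sign (−1)^0·+1^2·-1^1 = -1.
(a,b)_37: α=1, u≡18; β=3, v≡6 (mod 37); (18|37)=-1, (6|37)=-1; sign (−1)^0·-1^3·-1^1 = +1.
(a,b)_2: α=2, β=6; u≡1, v≡7 (mod 8); ε(u)ε(v)=0·1, αω(v)=2·0, βω(u)=6·0; sum ≡ 0  ⇒  +1.
(a,b)_7: α=1, u≡2; β=0, v≡2 (mod 7); (2|7)=+1, (2|7)=+1; sign (−1)^0·+1^0·+1^1 = +1.
(a,b)_11: α=1, u≡2; β=3, v≡1 (mod 11); (2|11)=-1, (1|11)=+1; sign (−1)^1·-1^3·+1^1 = +1.
(a,b)_41: α=1, u≡15; β=3, v≡2 (mod 41); (15|41)=-1, (2|41)=+1; sign (−1)^0·-1^3·+1^1 = -1.
(a,b)_17: α=1, u≡11; β=3, v≡14 (mod 17); (11|17)=-1, (14|17)=-1; sign (−1)^0·-1^3·-1^1 = +1.
Ram(-426936895, 283679) = {41, 43}; no ℚ_41-point on the conic.

[41, 43]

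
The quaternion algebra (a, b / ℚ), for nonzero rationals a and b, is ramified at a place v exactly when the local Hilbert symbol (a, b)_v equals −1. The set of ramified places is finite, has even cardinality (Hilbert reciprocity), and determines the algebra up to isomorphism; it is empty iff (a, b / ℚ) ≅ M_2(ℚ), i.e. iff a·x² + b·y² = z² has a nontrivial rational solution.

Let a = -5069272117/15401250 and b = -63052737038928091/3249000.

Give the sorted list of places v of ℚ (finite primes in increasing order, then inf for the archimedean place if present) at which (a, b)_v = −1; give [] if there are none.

[2, inf]

Mod squares: a ≡ -26, b ≡ -910. Check v ∈ {∞, 2, 3, 5, 7, 13, 19, 31, 37, 43}.
v=∞: -26 < 0 and -910 < 0  ⇒  (a,b)_∞ = -1.
v=13: a=13^3·(≡5), b=13^3·(≡6) mod 13; (5|13)=-1, (6|13)=-1; (−1)^{3·3·6}·(-1)^3·(-1)^3 = +1.
v=5: a=5^-4·(≡4), b=5^-3·(≡2) mod 5; (4|5)=+1, (2|5)=-1; (−1)^{-4·-3·2}·(+1)^-3·(-1)^-4 = +1.
v=43: a=43^0·(≡36), b=43^2·(≡40) mod 43; (36|43)=+1, (40|43)=+1; (−1)^{0·2·21}·(+1)^2·(+1)^0 = +1.
v=7: a=7^4·(≡4), b=7^5·(≡3) mod 7; (4|7)=+1, (3|7)=-1; (−1)^{4·5·3}·(+1)^5·(-1)^4 = +1.
v=31: a=31^2·(≡19), b=31^4·(≡2) mod 31; (19|31)=+1, (2|31)=+1; (−1)^{2·4·15}·(+1)^4·(+1)^2 = +1.
v=2: v_2(a)=-1, v_2(b)=-3; units ≡ 3, 1 (mod 8); ε·ε+αω+βω = 1·0+-1·0+-3·1 ≡ 1  ⇒  (a,b)_2 = -1.
v=3: a=3^-2·(≡1), b=3^-2·(≡2) mod 3; (1|3)=+1, (2|3)=-1; (−1)^{-2·-2·1}·(+1)^-2·(-1)^-2 = +1.
v=37: a=37^-2·(≡9), b=37^0·(≡19) mod 37; (9|37)=+1, (19|37)=-1; (−1)^{-2·0·18}·(+1)^0·(-1)^-2 = +1.
v=19: a=19^0·(≡13), b=19^-2·(≡12) mod 19; (13|19)=-1, (12|19)=-1; (−1)^{0·-2·9}·(-1)^-2·(-1)^0 = +1.
Ram(-26, -910) = {2, ∞}; no ℚ_2-point on the conic.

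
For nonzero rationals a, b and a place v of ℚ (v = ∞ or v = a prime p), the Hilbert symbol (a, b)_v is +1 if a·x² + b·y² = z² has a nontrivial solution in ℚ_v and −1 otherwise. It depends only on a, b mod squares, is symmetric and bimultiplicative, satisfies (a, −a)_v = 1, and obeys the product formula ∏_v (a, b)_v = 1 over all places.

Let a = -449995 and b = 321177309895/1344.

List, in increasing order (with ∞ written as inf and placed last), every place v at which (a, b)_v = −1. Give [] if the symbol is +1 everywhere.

(a, b) ≡ (-449995, 39909606555) mod (ℚ^×)²; places V = {2, 3, 5, 7, 13, 17, 23, 37, 43, 47, ∞}.
(a,b)_43: α=1, u≡27; β=1, v≡17 (mod 43); (27|43)=-1, (17|43)=+1; sign (−1)^1·-1^1·+1^1 = +1.
(a,b)_47: α=0, u≡30; β=1, v≡37 (mod 47); (30|47)=-1, (37|47)=+1; sign (−1)^0·-1^1·+1^0 = -1.
(a,b)_7: α=1, u≡3; β=-1, v≡5 (mod 7); (3|7)=-1, (5|7)=-1; sign (−1)^1·-1^-1·-1^1 = -1.
(a,b)_∞: sgn(-449995)=−, sgn(39909606555)=+, so +1.
(a,b)_5: α=1, u≡1; β=1, v≡1 (mod 5); (1|5)=+1, (1|5)=+1; sign (−1)^0·+1^1·+1^1 = +1.
(a,b)_17: α=0, u≡12; β=1, v≡11 (mod 17); (12|17)=-1, (11|17)=-1; sign (−1)^0·-1^1·-1^0 = -1.
(a,b)_2: α=0, β=-6; u≡5, v≡3 (mod 8); ε(u)ε(v)=0·1, αω(v)=0·1, βω(u)=-6·1; sum ≡ 0  ⇒  +1.
(a,b)_3: α=0, u≡2; β=-1, v≡1 (mod 3); (2|3)=-1, (1|3)=+1; sign (−1)^0·-1^-1·+1^0 = -1.
(a,b)_13: α=1, u≡4; β=3, v≡1 (mod 13); (4|13)=+1, (1|13)=+1; sign (−1)^0·+1^3·+1^1 = +1.
(a,b)_23: α=1, u≡8; β=1, v≡17 (mod 23); (8|23)=+1, (17|23)=-1; sign (−1)^1·+1^1·-1^1 = +1.
(a,b)_37: α=0, u≡36; β=1, v≡24 (mod 37); (36|37)=+1, (24|37)=-1; sign (−1)^0·+1^1·-1^0 = +1.
(-449995, 39909606555 / ℚ) ramifies at {3, 7, 17, 47}: a division algebra.

[3, 7, 17, 47]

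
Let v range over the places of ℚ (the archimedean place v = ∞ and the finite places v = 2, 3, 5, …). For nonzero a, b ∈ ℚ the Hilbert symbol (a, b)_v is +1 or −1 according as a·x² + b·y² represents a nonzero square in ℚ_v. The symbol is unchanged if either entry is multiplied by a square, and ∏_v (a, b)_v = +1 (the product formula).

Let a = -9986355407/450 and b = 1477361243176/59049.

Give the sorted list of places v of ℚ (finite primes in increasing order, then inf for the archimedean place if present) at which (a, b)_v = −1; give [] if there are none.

[2, 19]

Mod squares: a ≡ -239134, b ≡ 6053866. Check v ∈ {∞, 2, 3, 5, 7, 13, 17, 19, 29, 31, 37}.
v=29: a=29^1·(≡19), b=29^1·(≡14) mod 29; (19|29)=-1, (14|29)=-1; (−1)^{1·1·14}·(-1)^1·(-1)^1 = +1.
v=37: a=37^0·(≡34), b=37^1·(≡9) mod 37; (34|37)=+1, (9|37)=+1; (−1)^{0·1·18}·(+1)^1·(+1)^0 = +1.
v=2: v_2(a)=-1, v_2(b)=3; units ≡ 1, 5 (mod 8); ε·ε+αω+βω = 0·0+-1·1+3·0 ≡ 1  ⇒  (a,b)_2 = -1.
v=7: a=7^1·(≡5), b=7^1·(≡1) mod 7; (5|7)=-1, (1|7)=+1; (−1)^{1·1·3}·(-1)^1·(+1)^1 = +1.
v=13: a=13^0·(≡3), b=13^3·(≡3) mod 13; (3|13)=+1, (3|13)=+1; (−1)^{0·3·6}·(+1)^3·(+1)^0 = +1.
v=19: a=19^1·(≡17), b=19^2·(≡14) mod 19; (17|19)=+1, (14|19)=-1; (−1)^{1·2·9}·(+1)^2·(-1)^1 = -1.
v=3: a=3^-2·(≡2), b=3^-10·(≡1) mod 3; (2|3)=-1, (1|3)=+1; (−1)^{-2·-10·1}·(-1)^-10·(+1)^-2 = +1.
v=17: a=17^4·(≡12), b=17^0·(≡8) mod 17; (12|17)=-1, (8|17)=+1; (−1)^{4·0·8}·(-1)^0·(+1)^4 = +1.
v=∞: -239134 < 0 and 6053866 > 0  ⇒  (a,b)_∞ = +1.
v=31: a=31^1·(≡4), b=31^1·(≡30) mod 31; (4|31)=+1, (30|31)=-1; (−1)^{1·1·15}·(+1)^1·(-1)^1 = +1.
v=5: a=5^-2·(≡1), b=5^0·(≡4) mod 5; (1|5)=+1, (4|5)=+1; (−1)^{-2·0·2}·(+1)^0·(+1)^-2 = +1.
|Ram(-239134, 6053866)| = 2, even; anisotropic at {2, 19}.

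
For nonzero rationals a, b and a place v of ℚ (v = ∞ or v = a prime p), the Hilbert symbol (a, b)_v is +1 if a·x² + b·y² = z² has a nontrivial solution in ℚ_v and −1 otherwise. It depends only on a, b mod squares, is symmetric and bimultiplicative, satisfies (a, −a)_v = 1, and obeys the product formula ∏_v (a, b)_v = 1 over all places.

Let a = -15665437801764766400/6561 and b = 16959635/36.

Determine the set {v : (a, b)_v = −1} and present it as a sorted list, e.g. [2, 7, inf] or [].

[7, 11, 23, 29, 31, 37]

Mod squares: a ≡ -851, b ≡ 346115. Check v ∈ {∞, 2, 3, 5, 7, 11, 23, 29, 31, 37}.
v=∞: -851 < 0 and 346115 > 0  ⇒  (a,b)_∞ = +1.
v=3: a=3^-8·(≡1), b=3^-2·(≡2) mod 3; (1|3)=+1, (2|3)=-1; (−1)^{-8·-2·1}·(+1)^-2·(-1)^-8 = +1.
v=2: v_2(a)=6, v_2(b)=-2; units ≡ 5, 3 (mod 8); ε·ε+αω+βω = 0·1+6·1+-2·1 ≡ 0  ⇒  (a,b)_2 = +1.
v=37: a=37^1·(≡31), b=37^0·(≡18) mod 37; (31|37)=-1, (18|37)=-1; (−1)^{1·0·18}·(-1)^0·(-1)^1 = -1.
v=5: a=5^2·(≡4), b=5^1·(≡2) mod 5; (4|5)=+1, (2|5)=-1; (−1)^{2·1·2}·(+1)^1·(-1)^2 = +1.
v=29: a=29^2·(≡8), b=29^1·(≡25) mod 29; (8|29)=-1, (25|29)=+1; (−1)^{2·1·14}·(-1)^1·(+1)^2 = -1.
v=23: a=23^1·(≡9), b=23^0·(≡22) mod 23; (9|23)=+1, (22|23)=-1; (−1)^{1·0·11}·(+1)^0·(-1)^1 = -1.
v=31: a=31^2·(≡6), b=31^1·(≡18) mod 31; (6|31)=-1, (18|31)=+1; (−1)^{2·1·15}·(-1)^1·(+1)^2 = -1.
v=7: a=7^6·(≡3), b=7^3·(≡4) mod 7; (3|7)=-1, (4|7)=+1; (−1)^{6·3·3}·(-1)^3·(+1)^6 = -1.
v=11: a=11^2·(≡10), b=11^1·(≡1) mod 11; (10|11)=-1, (1|11)=+1; (−1)^{2·1·5}·(-1)^1·(+1)^2 = -1.
(-851, 346115 / ℚ) ramifies at {7, 11, 23, 29, 31, 37}: a division algebra.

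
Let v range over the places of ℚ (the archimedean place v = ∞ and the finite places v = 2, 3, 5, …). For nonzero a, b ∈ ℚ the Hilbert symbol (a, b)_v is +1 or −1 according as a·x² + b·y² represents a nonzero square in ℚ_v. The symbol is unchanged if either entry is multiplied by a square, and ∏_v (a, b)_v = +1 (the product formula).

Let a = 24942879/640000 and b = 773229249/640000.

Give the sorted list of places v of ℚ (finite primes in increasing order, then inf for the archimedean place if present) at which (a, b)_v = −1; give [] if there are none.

[]

Mod squares: a ≡ 31, b ≡ 1. Check v ∈ {∞, 2, 3, 5, 13, 23, 31}.
v=∞: 31 > 0 and 1 > 0  ⇒  (a,b)_∞ = +1.
v=23: a=23^2·(≡12), b=23^2·(≡4) mod 23; (12|23)=+1, (4|23)=+1; (−1)^{2·2·11}·(+1)^2·(+1)^2 = +1.
v=5: a=5^-4·(≡1), b=5^-4·(≡1) mod 5; (1|5)=+1, (1|5)=+1; (−1)^{-4·-4·2}·(+1)^-4·(+1)^-4 = +1.
v=3: a=3^2·(≡1), b=3^2·(≡1) mod 3; (1|3)=+1, (1|3)=+1; (−1)^{2·2·1}·(+1)^2·(+1)^2 = +1.
v=2: v_2(a)=-10, v_2(b)=-10; units ≡ 7, 1 (mod 8); ε·ε+αω+βω = 1·0+-10·0+-10·0 ≡ 0  ⇒  (a,b)_2 = +1.
v=13: a=13^2·(≡8), b=13^2·(≡1) mod 13; (8|13)=-1, (1|13)=+1; (−1)^{2·2·6}·(-1)^2·(+1)^2 = +1.
v=31: a=31^1·(≡7), b=31^2·(≡7) mod 31; (7|31)=+1, (7|31)=+1; (−1)^{1·2·15}·(+1)^2·(+1)^1 = +1.
Every local symbol is +1, so the conic 31·x² + 1·y² = z² has ℚ_v-points for all v and hence a ℚ-point; (a, b / ℚ) ≅ M_2(ℚ).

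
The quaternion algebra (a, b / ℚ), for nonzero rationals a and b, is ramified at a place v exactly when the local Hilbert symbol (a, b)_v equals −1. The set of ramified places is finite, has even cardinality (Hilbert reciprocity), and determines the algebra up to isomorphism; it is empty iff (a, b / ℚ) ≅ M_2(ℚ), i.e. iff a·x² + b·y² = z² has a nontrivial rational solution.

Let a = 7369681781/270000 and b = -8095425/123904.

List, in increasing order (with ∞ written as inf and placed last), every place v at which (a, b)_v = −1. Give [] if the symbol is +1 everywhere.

[2, 13]

Mod squares: a ≡ 12903, b ≡ -897. Check v ∈ {∞, 2, 3, 5, 7, 11, 13, 17, 19, 23}.
v=11: a=11^3·(≡7), b=11^-2·(≡3) mod 11; (7|11)=-1, (3|11)=+1; (−1)^{3·-2·5}·(-1)^-2·(+1)^3 = +1.
v=13: a=13^0·(≡11), b=13^1·(≡1) mod 13; (11|13)=-1, (1|13)=+1; (−1)^{0·1·6}·(-1)^1·(+1)^0 = -1.
v=2: v_2(a)=-4, v_2(b)=-10; units ≡ 7, 7 (mod 8); ε·ε+αω+βω = 1·1+-4·0+-10·0 ≡ 1  ⇒  (a,b)_2 = -1.
v=7: a=7^2·(≡4), b=7^0·(≡3) mod 7; (4|7)=+1, (3|7)=-1; (−1)^{2·0·3}·(+1)^0·(-1)^2 = +1.
v=19: a=19^0·(≡18), b=19^2·(≡18) mod 19; (18|19)=-1, (18|19)=-1; (−1)^{0·2·9}·(-1)^2·(-1)^0 = +1.
v=5: a=5^-4·(≡3), b=5^2·(≡2) mod 5; (3|5)=-1, (2|5)=-1; (−1)^{-4·2·2}·(-1)^2·(-1)^-4 = +1.
v=∞: 12903 > 0 and -897 < 0  ⇒  (a,b)_∞ = +1.
v=23: a=23^1·(≡4), b=23^1·(≡21) mod 23; (4|23)=+1, (21|23)=-1; (−1)^{1·1·11}·(+1)^1·(-1)^1 = +1.
v=17: a=17^3·(≡7), b=17^0·(≡16) mod 17; (7|17)=-1, (16|17)=+1; (−1)^{3·0·8}·(-1)^0·(+1)^3 = +1.
v=3: a=3^-3·(≡2), b=3^1·(≡1) mod 3; (2|3)=-1, (1|3)=+1; (−1)^{-3·1·1}·(-1)^1·(+1)^-3 = +1.
Ram(12903, -897) = {2, 13}; no ℚ_2-point on the conic.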